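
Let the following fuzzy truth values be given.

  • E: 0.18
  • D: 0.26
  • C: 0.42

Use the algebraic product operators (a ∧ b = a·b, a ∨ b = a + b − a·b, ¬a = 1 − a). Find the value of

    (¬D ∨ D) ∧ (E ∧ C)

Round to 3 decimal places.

0.061

¬D = 1 − 0.2600 = 0.7400
¬D ∨ D = a + b − a·b on (0.7400, 0.2600) = 0.8076
E ∧ C = a·b on (0.1800, 0.4200) = 0.0756
(¬D ∨ D) ∧ (E ∧ C) = a·b on (0.8076, 0.0756) = 0.0611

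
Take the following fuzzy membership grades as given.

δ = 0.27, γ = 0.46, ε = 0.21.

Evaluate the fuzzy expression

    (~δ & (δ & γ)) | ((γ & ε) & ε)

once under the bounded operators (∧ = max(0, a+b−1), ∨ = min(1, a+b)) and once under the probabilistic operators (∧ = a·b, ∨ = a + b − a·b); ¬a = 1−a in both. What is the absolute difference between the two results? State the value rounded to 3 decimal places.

0.109

Under bounded:
  ~δ = 1 − 0.27 = 0.73
  δ & γ = max(0, a+b−1) on (0.27, 0.46) = 0.00
  ~δ & (δ & γ) = max(0, a+b−1) on (0.73, 0.00) = 0.00
  γ & ε = max(0, a+b−1) on (0.46, 0.21) = 0.00
  (γ & ε) & ε = max(0, a+b−1) on (0.00, 0.21) = 0.00
  (~δ & (δ & γ)) | ((γ & ε) & ε) = min(1, a+b) on (0.00, 0.00) = 0.00
  → value = 0.0000
Under probabilistic:
  ~δ = 1 − 0.2700 = 0.7300
  δ & γ = a·b on (0.2700, 0.4600) = 0.1242
  ~δ & (δ & γ) = a·b on (0.7300, 0.1242) = 0.0907
  γ & ε = a·b on (0.4600, 0.2100) = 0.0966
  (γ & ε) & ε = a·b on (0.0966, 0.2100) = 0.0203
  (~δ & (δ & γ)) | ((γ & ε) & ε) = a + b − a·b on (0.0907, 0.0203) = 0.1091
  → value = 0.1091
|0.0000 − 0.1091| = 0.109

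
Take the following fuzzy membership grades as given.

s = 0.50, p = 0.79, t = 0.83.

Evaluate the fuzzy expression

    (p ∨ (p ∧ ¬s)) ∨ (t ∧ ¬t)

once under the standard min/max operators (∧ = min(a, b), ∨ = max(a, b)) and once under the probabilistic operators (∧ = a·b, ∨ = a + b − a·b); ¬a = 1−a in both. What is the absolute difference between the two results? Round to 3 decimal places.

Under standard min/max:
  ¬s = 1 − 0.50 = 0.50
  p ∧ ¬s = min(a, b) on (0.79, 0.50) = 0.50
  p ∨ (p ∧ ¬s) = max(a, b) on (0.79, 0.50) = 0.79
  ¬t = 1 − 0.83 = 0.17
  t ∧ ¬t = min(a, b) on (0.83, 0.17) = 0.17
  (p ∨ (p ∧ ¬s)) ∨ (t ∧ ¬t) = max(a, b) on (0.79, 0.17) = 0.79
  → value = 0.7900
Under probabilistic:
  ¬s = 1 − 0.5000 = 0.5000
  p ∧ ¬s = a·b on (0.7900, 0.5000) = 0.3950
  p ∨ (p ∧ ¬s) = a + b − a·b on (0.7900, 0.3950) = 0.8730
  ¬t = 1 − 0.8300 = 0.1700
  t ∧ ¬t = a·b on (0.8300, 0.1700) = 0.1411
  (p ∨ (p ∧ ¬s)) ∨ (t ∧ ¬t) = a + b − a·b on (0.8730, 0.1411) = 0.8909
  → value = 0.8909
|0.7900 − 0.8909| = 0.101

0.101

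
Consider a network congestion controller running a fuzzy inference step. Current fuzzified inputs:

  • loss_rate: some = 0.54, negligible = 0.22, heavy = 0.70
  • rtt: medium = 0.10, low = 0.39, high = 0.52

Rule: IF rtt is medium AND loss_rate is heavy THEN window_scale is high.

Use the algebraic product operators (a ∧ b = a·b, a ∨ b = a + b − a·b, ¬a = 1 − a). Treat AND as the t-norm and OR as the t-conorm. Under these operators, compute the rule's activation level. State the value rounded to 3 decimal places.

firing strength: medium=0.10, heavy=0.70; AND[a·b] → w = 0.0700

0.070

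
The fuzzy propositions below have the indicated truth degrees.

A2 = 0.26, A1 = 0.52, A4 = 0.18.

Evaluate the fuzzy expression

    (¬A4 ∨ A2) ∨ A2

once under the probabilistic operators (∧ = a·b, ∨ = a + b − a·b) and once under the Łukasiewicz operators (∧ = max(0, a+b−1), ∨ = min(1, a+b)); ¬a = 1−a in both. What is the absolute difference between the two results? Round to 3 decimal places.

Under probabilistic:
  ¬A4 = 1 − 0.1800 = 0.8200
  ¬A4 ∨ A2 = a + b − a·b on (0.8200, 0.2600) = 0.8668
  (¬A4 ∨ A2) ∨ A2 = a + b − a·b on (0.8668, 0.2600) = 0.9014
  → value = 0.9014
Under Łukasiewicz:
  ¬A4 = 1 − 0.18 = 0.82
  ¬A4 ∨ A2 = min(1, a+b) on (0.82, 0.26) = 1.00
  (¬A4 ∨ A2) ∨ A2 = min(1, a+b) on (1.00, 0.26) = 1.00
  → value = 1.0000
|0.9014 − 1.0000| = 0.099

0.099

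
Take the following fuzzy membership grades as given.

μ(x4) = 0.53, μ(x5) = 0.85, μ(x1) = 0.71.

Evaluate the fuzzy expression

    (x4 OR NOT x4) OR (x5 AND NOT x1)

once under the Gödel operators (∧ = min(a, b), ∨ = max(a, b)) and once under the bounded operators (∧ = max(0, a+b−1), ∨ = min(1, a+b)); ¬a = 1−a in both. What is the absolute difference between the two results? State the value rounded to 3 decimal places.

Under Gödel:
  NOT x4 = 1 − 0.53 = 0.47
  x4 OR NOT x4 = max(a, b) on (0.53, 0.47) = 0.53
  NOT x1 = 1 − 0.71 = 0.29
  x5 AND NOT x1 = min(a, b) on (0.85, 0.29) = 0.29
  (x4 OR NOT x4) OR (x5 AND NOT x1) = max(a, b) on (0.53, 0.29) = 0.53
  → value = 0.5300
Under bounded:
  NOT x4 = 1 − 0.53 = 0.47
  x4 OR NOT x4 = min(1, a+b) on (0.53, 0.47) = 1.00
  NOT x1 = 1 − 0.71 = 0.29
  x5 AND NOT x1 = max(0, a+b−1) on (0.85, 0.29) = 0.14
  (x4 OR NOT x4) OR (x5 AND NOT x1) = min(1, a+b) on (1.00, 0.14) = 1.00
  → value = 1.0000
|0.5300 − 1.0000| = 0.470

0.470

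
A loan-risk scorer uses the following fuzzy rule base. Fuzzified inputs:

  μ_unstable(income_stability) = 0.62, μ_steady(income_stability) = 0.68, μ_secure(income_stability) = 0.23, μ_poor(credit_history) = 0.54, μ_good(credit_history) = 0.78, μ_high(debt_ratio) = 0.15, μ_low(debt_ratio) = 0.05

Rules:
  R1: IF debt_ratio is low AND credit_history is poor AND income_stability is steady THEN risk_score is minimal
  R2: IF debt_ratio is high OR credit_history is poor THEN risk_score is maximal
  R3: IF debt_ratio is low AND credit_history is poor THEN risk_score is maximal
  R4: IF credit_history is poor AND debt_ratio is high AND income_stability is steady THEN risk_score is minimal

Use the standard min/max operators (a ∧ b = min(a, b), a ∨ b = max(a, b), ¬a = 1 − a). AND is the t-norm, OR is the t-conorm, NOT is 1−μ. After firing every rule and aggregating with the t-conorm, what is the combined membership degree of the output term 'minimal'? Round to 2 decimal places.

R1: low=0.05, poor=0.54, steady=0.68; AND[min(a, b)] → w = 0.05
R2: high=0.15, poor=0.54; OR[max(a, b)] → w = 0.54
R3: low=0.05, poor=0.54; AND[min(a, b)] → w = 0.05
R4: poor=0.54, high=0.15, steady=0.68; AND[min(a, b)] → w = 0.15
Rules with consequent 'minimal': {R1, R4} → strengths 0.05, 0.15
Aggregate via t-conorm [max(a, b)]: 0.15

0.15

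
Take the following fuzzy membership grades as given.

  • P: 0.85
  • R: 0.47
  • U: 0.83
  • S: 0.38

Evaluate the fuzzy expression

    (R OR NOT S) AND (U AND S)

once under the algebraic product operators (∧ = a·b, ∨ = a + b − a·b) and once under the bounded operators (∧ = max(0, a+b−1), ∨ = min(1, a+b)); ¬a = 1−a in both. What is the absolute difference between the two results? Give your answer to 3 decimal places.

0.042

Under algebraic product:
  NOT S = 1 − 0.3800 = 0.6200
  R OR NOT S = a + b − a·b on (0.4700, 0.6200) = 0.7986
  U AND S = a·b on (0.8300, 0.3800) = 0.3154
  (R OR NOT S) AND (U AND S) = a·b on (0.7986, 0.3154) = 0.2519
  → value = 0.2519
Under bounded:
  NOT S = 1 − 0.38 = 0.62
  R OR NOT S = min(1, a+b) on (0.47, 0.62) = 1.00
  U AND S = max(0, a+b−1) on (0.83, 0.38) = 0.21
  (R OR NOT S) AND (U AND S) = max(0, a+b−1) on (1.00, 0.21) = 0.21
  → value = 0.2100
|0.2519 − 0.2100| = 0.042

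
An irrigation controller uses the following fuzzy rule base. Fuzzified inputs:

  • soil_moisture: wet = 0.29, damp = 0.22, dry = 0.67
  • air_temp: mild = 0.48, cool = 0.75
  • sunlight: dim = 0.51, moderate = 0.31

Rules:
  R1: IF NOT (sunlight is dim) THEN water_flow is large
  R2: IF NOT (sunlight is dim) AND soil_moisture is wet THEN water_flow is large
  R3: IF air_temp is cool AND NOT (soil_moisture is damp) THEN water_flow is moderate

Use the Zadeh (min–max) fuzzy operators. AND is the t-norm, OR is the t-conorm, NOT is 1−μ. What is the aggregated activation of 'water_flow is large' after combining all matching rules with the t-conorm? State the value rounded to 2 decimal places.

R1: ¬dim=1−0.51=0.49 → w = 0.49
R2: ¬dim=1−0.51=0.49, wet=0.29; AND[min(a, b)] → w = 0.29
R3: cool=0.75, ¬damp=1−0.22=0.78; AND[min(a, b)] → w = 0.75
Rules with consequent 'large': {R1, R2} → strengths 0.49, 0.29
Aggregate via t-conorm [max(a, b)]: 0.49

0.49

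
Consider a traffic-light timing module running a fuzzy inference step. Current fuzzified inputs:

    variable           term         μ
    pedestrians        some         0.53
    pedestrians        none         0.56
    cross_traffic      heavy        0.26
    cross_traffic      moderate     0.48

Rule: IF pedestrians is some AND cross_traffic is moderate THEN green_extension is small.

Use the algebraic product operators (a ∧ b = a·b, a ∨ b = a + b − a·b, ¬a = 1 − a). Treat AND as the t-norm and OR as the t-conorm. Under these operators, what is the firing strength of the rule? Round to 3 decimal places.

firing strength: some=0.53, moderate=0.48; AND[a·b] → w = 0.2544

0.254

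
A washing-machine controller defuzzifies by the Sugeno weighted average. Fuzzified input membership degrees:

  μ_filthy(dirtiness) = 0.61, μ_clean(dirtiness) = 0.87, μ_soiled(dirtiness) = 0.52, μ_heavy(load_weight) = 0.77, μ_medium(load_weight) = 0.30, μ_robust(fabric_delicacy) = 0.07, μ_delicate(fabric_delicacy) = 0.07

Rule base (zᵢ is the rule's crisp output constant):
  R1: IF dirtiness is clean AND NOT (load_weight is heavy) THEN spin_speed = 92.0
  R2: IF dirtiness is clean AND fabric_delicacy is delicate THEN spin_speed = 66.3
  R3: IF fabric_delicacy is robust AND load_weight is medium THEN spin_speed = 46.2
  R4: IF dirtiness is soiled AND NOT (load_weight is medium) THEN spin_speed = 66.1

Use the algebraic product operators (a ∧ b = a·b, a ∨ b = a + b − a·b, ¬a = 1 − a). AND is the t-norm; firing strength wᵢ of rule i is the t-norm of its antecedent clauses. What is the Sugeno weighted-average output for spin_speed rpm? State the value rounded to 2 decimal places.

73.49

R1 (z=92.0): clean=0.87, ¬heavy=1−0.77=0.23; AND[a·b] → w = 0.2001
R2 (z=66.3): clean=0.87, delicate=0.07; AND[a·b] → w = 0.0609
R3 (z=46.2): robust=0.07, medium=0.30; AND[a·b] → w = 0.0210
R4 (z=66.1): soiled=0.52, ¬medium=1−0.30=0.70; AND[a·b] → w = 0.3640
Weighted average = (0.2001·92.0 + 0.0609·66.3 + 0.0210·46.2 + 0.3640·66.1) / (0.2001 + 0.0609 + 0.0210 + 0.3640)
  = 47.4775 / 0.6460 = 73.49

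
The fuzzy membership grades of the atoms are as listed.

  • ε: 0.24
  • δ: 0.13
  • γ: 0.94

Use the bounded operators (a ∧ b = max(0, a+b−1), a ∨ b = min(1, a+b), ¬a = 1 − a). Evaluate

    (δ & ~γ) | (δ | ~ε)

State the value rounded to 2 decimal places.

0.89

~γ = 1 − 0.94 = 0.06
δ & ~γ = max(0, a+b−1) on (0.13, 0.06) = 0.00
~ε = 1 − 0.24 = 0.76
δ | ~ε = min(1, a+b) on (0.13, 0.76) = 0.89
(δ & ~γ) | (δ | ~ε) = min(1, a+b) on (0.00, 0.89) = 0.89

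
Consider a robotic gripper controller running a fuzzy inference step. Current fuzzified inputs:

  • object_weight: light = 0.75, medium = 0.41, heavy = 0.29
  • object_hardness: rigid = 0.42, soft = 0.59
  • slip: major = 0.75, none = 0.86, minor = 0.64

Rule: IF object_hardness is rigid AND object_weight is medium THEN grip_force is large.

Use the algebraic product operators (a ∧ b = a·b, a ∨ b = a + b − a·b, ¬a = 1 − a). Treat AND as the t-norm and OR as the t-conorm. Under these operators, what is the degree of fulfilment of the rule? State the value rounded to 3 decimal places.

firing strength: rigid=0.42, medium=0.41; AND[a·b] → w = 0.1722

0.172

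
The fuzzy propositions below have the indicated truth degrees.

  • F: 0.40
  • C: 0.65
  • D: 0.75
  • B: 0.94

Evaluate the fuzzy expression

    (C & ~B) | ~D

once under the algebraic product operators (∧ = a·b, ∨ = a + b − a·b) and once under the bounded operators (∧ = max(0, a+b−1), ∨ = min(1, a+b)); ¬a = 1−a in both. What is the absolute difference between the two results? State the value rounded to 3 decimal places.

Under algebraic product:
  ~B = 1 − 0.9400 = 0.0600
  C & ~B = a·b on (0.6500, 0.0600) = 0.0390
  ~D = 1 − 0.7500 = 0.2500
  (C & ~B) | ~D = a + b − a·b on (0.0390, 0.2500) = 0.2792
  → value = 0.2792
Under bounded:
  ~B = 1 − 0.94 = 0.06
  C & ~B = max(0, a+b−1) on (0.65, 0.06) = 0.00
  ~D = 1 − 0.75 = 0.25
  (C & ~B) | ~D = min(1, a+b) on (0.00, 0.25) = 0.25
  → value = 0.2500
|0.2792 − 0.2500| = 0.029

0.029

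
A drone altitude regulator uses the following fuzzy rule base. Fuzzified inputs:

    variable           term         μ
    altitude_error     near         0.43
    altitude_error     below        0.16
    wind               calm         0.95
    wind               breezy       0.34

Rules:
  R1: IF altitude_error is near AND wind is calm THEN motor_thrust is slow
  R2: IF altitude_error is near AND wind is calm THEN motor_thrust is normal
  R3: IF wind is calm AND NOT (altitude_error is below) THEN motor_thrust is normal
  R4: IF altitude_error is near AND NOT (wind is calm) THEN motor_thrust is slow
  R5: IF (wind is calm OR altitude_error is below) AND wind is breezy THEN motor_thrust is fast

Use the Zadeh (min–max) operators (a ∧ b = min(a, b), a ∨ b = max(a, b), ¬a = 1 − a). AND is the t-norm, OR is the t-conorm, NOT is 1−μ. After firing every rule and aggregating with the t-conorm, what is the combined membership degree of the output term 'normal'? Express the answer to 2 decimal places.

0.84

R1: near=0.43, calm=0.95; AND[min(a, b)] → w = 0.43
R2: near=0.43, calm=0.95; AND[min(a, b)] → w = 0.43
R3: calm=0.95, ¬below=1−0.16=0.84; AND[min(a, b)] → w = 0.84
R4: near=0.43, ¬calm=1−0.95=0.05; AND[min(a, b)] → w = 0.05
R5: (calm=0.95 OR below=0.16) = 0.95; AND[min(a, b)] with breezy=0.34 → w = 0.34
Rules with consequent 'normal': {R2, R3} → strengths 0.43, 0.84
Aggregate via t-conorm [max(a, b)]: 0.84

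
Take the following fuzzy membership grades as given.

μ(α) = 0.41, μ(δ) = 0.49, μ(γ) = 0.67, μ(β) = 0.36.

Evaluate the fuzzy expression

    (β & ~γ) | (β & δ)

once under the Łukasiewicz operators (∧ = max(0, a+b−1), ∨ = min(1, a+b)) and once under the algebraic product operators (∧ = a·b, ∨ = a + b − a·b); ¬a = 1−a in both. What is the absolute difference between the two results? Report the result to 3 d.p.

Under Łukasiewicz:
  ~γ = 1 − 0.67 = 0.33
  β & ~γ = max(0, a+b−1) on (0.36, 0.33) = 0.00
  β & δ = max(0, a+b−1) on (0.36, 0.49) = 0.00
  (β & ~γ) | (β & δ) = min(1, a+b) on (0.00, 0.00) = 0.00
  → value = 0.0000
Under algebraic product:
  ~γ = 1 − 0.6700 = 0.3300
  β & ~γ = a·b on (0.3600, 0.3300) = 0.1188
  β & δ = a·b on (0.3600, 0.4900) = 0.1764
  (β & ~γ) | (β & δ) = a + b − a·b on (0.1188, 0.1764) = 0.2742
  → value = 0.2742
|0.0000 − 0.2742| = 0.274

0.274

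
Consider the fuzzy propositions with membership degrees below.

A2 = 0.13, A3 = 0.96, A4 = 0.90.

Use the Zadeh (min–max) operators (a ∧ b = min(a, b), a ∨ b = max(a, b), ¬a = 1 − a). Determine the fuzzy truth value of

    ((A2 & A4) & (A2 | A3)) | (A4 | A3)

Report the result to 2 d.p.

A2 & A4 = min(a, b) on (0.13, 0.90) = 0.13
A2 | A3 = max(a, b) on (0.13, 0.96) = 0.96
(A2 & A4) & (A2 | A3) = min(a, b) on (0.13, 0.96) = 0.13
A4 | A3 = max(a, b) on (0.90, 0.96) = 0.96
((A2 & A4) & (A2 | A3)) | (A4 | A3) = max(a, b) on (0.13, 0.96) = 0.96

0.96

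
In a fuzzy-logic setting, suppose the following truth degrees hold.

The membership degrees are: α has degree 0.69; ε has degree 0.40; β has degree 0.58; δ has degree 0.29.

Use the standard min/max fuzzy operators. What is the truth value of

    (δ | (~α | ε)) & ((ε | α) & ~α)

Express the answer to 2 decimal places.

~α = 1 − 0.69 = 0.31
~α | ε = max(a, b) on (0.31, 0.40) = 0.40
δ | (~α | ε) = max(a, b) on (0.29, 0.40) = 0.40
ε | α = max(a, b) on (0.40, 0.69) = 0.69
~α = 1 − 0.69 = 0.31
(ε | α) & ~α = min(a, b) on (0.69, 0.31) = 0.31
(δ | (~α | ε)) & ((ε | α) & ~α) = min(a, b) on (0.40, 0.31) = 0.31

0.31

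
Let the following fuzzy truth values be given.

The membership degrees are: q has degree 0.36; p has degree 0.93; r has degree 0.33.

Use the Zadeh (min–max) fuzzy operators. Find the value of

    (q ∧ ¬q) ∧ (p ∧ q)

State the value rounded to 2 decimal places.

¬q = 1 − 0.36 = 0.64
q ∧ ¬q = min(a, b) on (0.36, 0.64) = 0.36
p ∧ q = min(a, b) on (0.93, 0.36) = 0.36
(q ∧ ¬q) ∧ (p ∧ q) = min(a, b) on (0.36, 0.36) = 0.36

0.36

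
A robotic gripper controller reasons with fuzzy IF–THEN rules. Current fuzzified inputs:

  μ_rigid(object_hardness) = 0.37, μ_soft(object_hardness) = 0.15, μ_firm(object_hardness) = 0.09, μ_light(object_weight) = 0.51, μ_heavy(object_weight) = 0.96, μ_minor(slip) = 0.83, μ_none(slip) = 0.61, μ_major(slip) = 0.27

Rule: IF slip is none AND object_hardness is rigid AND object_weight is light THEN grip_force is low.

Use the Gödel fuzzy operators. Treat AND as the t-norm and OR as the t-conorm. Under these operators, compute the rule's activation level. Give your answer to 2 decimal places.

0.37

firing strength: none=0.61, rigid=0.37, light=0.51; AND[min(a, b)] → w = 0.37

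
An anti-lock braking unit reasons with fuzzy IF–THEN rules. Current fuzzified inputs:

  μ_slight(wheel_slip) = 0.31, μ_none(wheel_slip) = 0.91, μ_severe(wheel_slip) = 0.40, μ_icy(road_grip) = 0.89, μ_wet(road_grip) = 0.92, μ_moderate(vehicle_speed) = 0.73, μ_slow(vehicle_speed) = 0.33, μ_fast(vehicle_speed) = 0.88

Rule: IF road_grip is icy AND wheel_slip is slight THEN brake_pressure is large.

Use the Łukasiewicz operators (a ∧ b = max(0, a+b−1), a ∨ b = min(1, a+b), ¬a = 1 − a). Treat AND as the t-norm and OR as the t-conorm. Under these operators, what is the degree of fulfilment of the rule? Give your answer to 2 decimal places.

0.20

firing strength: icy=0.89, slight=0.31; AND[max(0, a+b−1)] → w = 0.20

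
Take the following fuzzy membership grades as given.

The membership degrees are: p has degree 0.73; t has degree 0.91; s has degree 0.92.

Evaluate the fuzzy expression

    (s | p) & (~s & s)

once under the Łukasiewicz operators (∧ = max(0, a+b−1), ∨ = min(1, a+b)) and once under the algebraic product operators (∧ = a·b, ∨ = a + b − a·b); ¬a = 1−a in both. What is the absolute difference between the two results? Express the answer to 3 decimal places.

0.072

Under Łukasiewicz:
  s | p = min(1, a+b) on (0.92, 0.73) = 1.00
  ~s = 1 − 0.92 = 0.08
  ~s & s = max(0, a+b−1) on (0.08, 0.92) = 0.00
  (s | p) & (~s & s) = max(0, a+b−1) on (1.00, 0.00) = 0.00
  → value = 0.0000
Under algebraic product:
  s | p = a + b − a·b on (0.9200, 0.7300) = 0.9784
  ~s = 1 − 0.9200 = 0.0800
  ~s & s = a·b on (0.0800, 0.9200) = 0.0736
  (s | p) & (~s & s) = a·b on (0.9784, 0.0736) = 0.0720
  → value = 0.0720
|0.0000 − 0.0720| = 0.072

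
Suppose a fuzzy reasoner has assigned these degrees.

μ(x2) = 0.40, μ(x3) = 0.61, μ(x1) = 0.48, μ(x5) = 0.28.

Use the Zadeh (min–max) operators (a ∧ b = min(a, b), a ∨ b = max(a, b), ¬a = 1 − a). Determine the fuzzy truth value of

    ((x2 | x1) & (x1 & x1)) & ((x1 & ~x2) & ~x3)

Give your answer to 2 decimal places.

x2 | x1 = max(a, b) on (0.40, 0.48) = 0.48
x1 & x1 = min(a, b) on (0.48, 0.48) = 0.48
(x2 | x1) & (x1 & x1) = min(a, b) on (0.48, 0.48) = 0.48
~x2 = 1 − 0.40 = 0.60
x1 & ~x2 = min(a, b) on (0.48, 0.60) = 0.48
~x3 = 1 − 0.61 = 0.39
(x1 & ~x2) & ~x3 = min(a, b) on (0.48, 0.39) = 0.39
((x2 | x1) & (x1 & x1)) & ((x1 & ~x2) & ~x3) = min(a, b) on (0.48, 0.39) = 0.39

0.39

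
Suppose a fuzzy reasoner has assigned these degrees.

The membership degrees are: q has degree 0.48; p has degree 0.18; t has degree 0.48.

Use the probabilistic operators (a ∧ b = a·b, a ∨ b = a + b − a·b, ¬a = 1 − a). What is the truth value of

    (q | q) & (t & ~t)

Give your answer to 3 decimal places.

q | q = a + b − a·b on (0.4800, 0.4800) = 0.7296
~t = 1 − 0.4800 = 0.5200
t & ~t = a·b on (0.4800, 0.5200) = 0.2496
(q | q) & (t & ~t) = a·b on (0.7296, 0.2496) = 0.1821

0.182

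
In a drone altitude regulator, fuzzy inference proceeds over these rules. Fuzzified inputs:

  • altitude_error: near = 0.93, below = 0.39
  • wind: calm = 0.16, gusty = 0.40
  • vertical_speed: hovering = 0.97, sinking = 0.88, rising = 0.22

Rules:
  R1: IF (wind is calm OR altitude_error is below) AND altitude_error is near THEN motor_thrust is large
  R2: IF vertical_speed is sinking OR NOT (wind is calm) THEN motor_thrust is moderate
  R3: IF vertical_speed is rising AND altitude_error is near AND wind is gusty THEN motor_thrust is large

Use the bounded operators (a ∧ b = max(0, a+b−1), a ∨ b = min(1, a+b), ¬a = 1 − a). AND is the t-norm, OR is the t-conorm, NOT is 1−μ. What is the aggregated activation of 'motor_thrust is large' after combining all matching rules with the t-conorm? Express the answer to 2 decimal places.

0.48

R1: (calm=0.16 OR below=0.39) = 0.55; AND[max(0, a+b−1)] with near=0.93 → w = 0.48
R2: sinking=0.88, ¬calm=1−0.16=0.84; OR[min(1, a+b)] → w = 1.00
R3: rising=0.22, near=0.93, gusty=0.40; AND[max(0, a+b−1)] → w = 0.00
Rules with consequent 'large': {R1, R3} → strengths 0.48, 0.00
Aggregate via t-conorm [min(1, a+b)]: 0.48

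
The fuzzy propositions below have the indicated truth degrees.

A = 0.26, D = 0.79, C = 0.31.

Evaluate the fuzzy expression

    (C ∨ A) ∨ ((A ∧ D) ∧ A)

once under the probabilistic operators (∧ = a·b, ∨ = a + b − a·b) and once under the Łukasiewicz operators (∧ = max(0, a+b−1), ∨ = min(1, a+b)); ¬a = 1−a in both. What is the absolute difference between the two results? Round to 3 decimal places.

Under probabilistic:
  C ∨ A = a + b − a·b on (0.3100, 0.2600) = 0.4894
  A ∧ D = a·b on (0.2600, 0.7900) = 0.2054
  (A ∧ D) ∧ A = a·b on (0.2054, 0.2600) = 0.0534
  (C ∨ A) ∨ ((A ∧ D) ∧ A) = a + b − a·b on (0.4894, 0.0534) = 0.5167
  → value = 0.5167
Under Łukasiewicz:
  C ∨ A = min(1, a+b) on (0.31, 0.26) = 0.57
  A ∧ D = max(0, a+b−1) on (0.26, 0.79) = 0.05
  (A ∧ D) ∧ A = max(0, a+b−1) on (0.05, 0.26) = 0.00
  (C ∨ A) ∨ ((A ∧ D) ∧ A) = min(1, a+b) on (0.57, 0.00) = 0.57
  → value = 0.5700
|0.5167 − 0.5700| = 0.053

0.053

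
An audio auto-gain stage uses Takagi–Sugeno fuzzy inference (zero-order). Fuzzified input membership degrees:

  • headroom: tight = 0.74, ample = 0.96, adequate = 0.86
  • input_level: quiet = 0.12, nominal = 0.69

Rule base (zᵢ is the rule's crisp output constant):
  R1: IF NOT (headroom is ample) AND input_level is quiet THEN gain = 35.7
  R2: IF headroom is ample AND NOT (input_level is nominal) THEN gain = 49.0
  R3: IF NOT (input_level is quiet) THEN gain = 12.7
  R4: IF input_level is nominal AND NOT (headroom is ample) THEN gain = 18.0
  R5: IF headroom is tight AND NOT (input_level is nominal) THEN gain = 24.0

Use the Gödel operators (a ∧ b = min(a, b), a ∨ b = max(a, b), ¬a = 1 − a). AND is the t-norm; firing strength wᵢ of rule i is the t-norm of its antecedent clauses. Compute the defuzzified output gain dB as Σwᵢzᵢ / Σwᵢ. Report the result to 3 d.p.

R1 (z=35.7): ¬ample=1−0.96=0.04, quiet=0.12; AND[min(a, b)] → w = 0.04
R2 (z=49.0): ample=0.96, ¬nominal=1−0.69=0.31; AND[min(a, b)] → w = 0.31
R3 (z=12.7): ¬quiet=1−0.12=0.88 → w = 0.88
R4 (z=18.0): nominal=0.69, ¬ample=1−0.96=0.04; AND[min(a, b)] → w = 0.04
R5 (z=24.0): tight=0.74, ¬nominal=1−0.69=0.31; AND[min(a, b)] → w = 0.31
Weighted average = (0.04·35.7 + 0.31·49.0 + 0.88·12.7 + 0.04·18.0 + 0.31·24.0) / (0.04 + 0.31 + 0.88 + 0.04 + 0.31)
  = 35.9540 / 1.5800 = 22.756

22.756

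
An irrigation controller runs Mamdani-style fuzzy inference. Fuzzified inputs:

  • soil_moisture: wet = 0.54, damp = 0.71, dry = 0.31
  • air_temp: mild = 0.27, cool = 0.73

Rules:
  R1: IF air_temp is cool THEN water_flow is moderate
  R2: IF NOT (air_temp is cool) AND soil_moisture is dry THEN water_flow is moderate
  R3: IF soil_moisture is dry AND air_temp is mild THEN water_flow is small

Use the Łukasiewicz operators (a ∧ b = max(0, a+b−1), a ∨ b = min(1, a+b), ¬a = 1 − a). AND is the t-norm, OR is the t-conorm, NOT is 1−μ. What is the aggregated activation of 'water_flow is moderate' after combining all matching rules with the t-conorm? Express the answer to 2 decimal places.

R1: cool=0.73 → w = 0.73
R2: ¬cool=1−0.73=0.27, dry=0.31; AND[max(0, a+b−1)] → w = 0.00
R3: dry=0.31, mild=0.27; AND[max(0, a+b−1)] → w = 0.00
Rules with consequent 'moderate': {R1, R2} → strengths 0.73, 0.00
Aggregate via t-conorm [min(1, a+b)]: 0.73

0.73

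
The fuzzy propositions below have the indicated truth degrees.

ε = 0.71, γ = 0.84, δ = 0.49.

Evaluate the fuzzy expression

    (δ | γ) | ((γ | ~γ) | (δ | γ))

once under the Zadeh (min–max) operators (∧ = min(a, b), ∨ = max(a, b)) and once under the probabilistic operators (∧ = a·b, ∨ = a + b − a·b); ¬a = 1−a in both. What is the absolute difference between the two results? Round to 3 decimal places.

0.159

Under Zadeh (min–max):
  δ | γ = max(a, b) on (0.49, 0.84) = 0.84
  ~γ = 1 − 0.84 = 0.16
  γ | ~γ = max(a, b) on (0.84, 0.16) = 0.84
  δ | γ = max(a, b) on (0.49, 0.84) = 0.84
  (γ | ~γ) | (δ | γ) = max(a, b) on (0.84, 0.84) = 0.84
  (δ | γ) | ((γ | ~γ) | (δ | γ)) = max(a, b) on (0.84, 0.84) = 0.84
  → value = 0.8400
Under probabilistic:
  δ | γ = a + b − a·b on (0.4900, 0.8400) = 0.9184
  ~γ = 1 − 0.8400 = 0.1600
  γ | ~γ = a + b − a·b on (0.8400, 0.1600) = 0.8656
  δ | γ = a + b − a·b on (0.4900, 0.8400) = 0.9184
  (γ | ~γ) | (δ | γ) = a + b − a·b on (0.8656, 0.9184) = 0.9890
  (δ | γ) | ((γ | ~γ) | (δ | γ)) = a + b − a·b on (0.9184, 0.9890) = 0.9991
  → value = 0.9991
|0.8400 − 0.9991| = 0.159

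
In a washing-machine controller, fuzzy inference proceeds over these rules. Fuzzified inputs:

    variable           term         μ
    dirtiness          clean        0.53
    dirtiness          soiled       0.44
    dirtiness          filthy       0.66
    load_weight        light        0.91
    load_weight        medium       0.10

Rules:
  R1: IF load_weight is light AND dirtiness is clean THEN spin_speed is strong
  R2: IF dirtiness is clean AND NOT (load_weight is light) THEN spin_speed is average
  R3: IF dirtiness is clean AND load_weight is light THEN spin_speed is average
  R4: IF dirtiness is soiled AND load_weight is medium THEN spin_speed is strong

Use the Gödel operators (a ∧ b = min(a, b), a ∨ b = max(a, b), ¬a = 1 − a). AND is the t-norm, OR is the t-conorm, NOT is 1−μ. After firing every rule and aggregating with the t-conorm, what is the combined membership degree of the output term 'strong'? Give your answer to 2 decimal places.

0.53

R1: light=0.91, clean=0.53; AND[min(a, b)] → w = 0.53
R2: clean=0.53, ¬light=1−0.91=0.09; AND[min(a, b)] → w = 0.09
R3: clean=0.53, light=0.91; AND[min(a, b)] → w = 0.53
R4: soiled=0.44, medium=0.10; AND[min(a, b)] → w = 0.10
Rules with consequent 'strong': {R1, R4} → strengths 0.53, 0.10
Aggregate via t-conorm [max(a, b)]: 0.53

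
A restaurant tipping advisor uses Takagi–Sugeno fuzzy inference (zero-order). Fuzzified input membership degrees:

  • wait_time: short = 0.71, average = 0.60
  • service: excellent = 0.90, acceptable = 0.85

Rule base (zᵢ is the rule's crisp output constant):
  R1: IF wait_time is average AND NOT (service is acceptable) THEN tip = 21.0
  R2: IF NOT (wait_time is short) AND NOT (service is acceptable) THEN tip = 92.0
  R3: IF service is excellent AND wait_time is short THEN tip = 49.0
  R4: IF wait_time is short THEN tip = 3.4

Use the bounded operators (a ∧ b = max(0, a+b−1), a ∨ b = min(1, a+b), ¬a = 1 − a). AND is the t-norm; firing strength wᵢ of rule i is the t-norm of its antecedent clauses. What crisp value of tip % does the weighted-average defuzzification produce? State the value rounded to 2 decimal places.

24.47

R1 (z=21.0): average=0.60, ¬acceptable=1−0.85=0.15; AND[max(0, a+b−1)] → w = 0.00
R2 (z=92.0): ¬short=1−0.71=0.29, ¬acceptable=1−0.85=0.15; AND[max(0, a+b−1)] → w = 0.00
R3 (z=49.0): excellent=0.90, short=0.71; AND[max(0, a+b−1)] → w = 0.61
R4 (z=3.4): short=0.71 → w = 0.71
Weighted average = (0.00·21.0 + 0.00·92.0 + 0.61·49.0 + 0.71·3.4) / (0.00 + 0.00 + 0.61 + 0.71)
  = 32.3040 / 1.3200 = 24.47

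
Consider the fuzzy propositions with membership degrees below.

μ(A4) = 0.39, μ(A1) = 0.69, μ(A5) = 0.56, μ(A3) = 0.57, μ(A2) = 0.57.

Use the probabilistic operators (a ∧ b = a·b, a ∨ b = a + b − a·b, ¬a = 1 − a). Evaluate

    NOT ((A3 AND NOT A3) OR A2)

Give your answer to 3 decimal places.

0.325

NOT A3 = 1 − 0.5700 = 0.4300
A3 AND NOT A3 = a·b on (0.5700, 0.4300) = 0.2451
(A3 AND NOT A3) OR A2 = a + b − a·b on (0.2451, 0.5700) = 0.6754
NOT ((A3 AND NOT A3) OR A2) = 1 − 0.6754 = 0.3246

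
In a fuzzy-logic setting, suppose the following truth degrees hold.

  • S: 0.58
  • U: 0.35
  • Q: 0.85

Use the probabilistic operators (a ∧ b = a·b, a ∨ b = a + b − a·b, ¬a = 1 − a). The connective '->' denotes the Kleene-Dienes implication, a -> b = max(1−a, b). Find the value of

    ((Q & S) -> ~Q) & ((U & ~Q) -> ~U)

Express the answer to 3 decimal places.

0.480

Q & S = a·b on (0.8500, 0.5800) = 0.4930
~Q = 1 − 0.8500 = 0.1500
(Q & S) -> ~Q  [Kleene-Dienes: max(1−a, b)] with a=0.4930, b=0.1500 → 0.5070
~Q = 1 − 0.8500 = 0.1500
U & ~Q = a·b on (0.3500, 0.1500) = 0.0525
~U = 1 − 0.3500 = 0.6500
(U & ~Q) -> ~U  [Kleene-Dienes: max(1−a, b)] with a=0.0525, b=0.6500 → 0.9475
((Q & S) -> ~Q) & ((U & ~Q) -> ~U) = a·b on (0.5070, 0.9475) = 0.4804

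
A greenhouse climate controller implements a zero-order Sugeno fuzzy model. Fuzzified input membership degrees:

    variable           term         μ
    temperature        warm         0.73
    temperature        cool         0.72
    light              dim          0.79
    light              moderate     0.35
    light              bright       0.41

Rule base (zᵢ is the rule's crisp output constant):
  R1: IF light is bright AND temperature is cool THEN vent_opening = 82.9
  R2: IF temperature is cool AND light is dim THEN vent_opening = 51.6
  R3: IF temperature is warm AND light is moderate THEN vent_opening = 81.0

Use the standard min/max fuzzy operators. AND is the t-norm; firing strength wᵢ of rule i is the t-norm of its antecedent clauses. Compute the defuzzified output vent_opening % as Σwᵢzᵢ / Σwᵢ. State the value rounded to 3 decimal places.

67.224

R1 (z=82.9): bright=0.41, cool=0.72; AND[min(a, b)] → w = 0.41
R2 (z=51.6): cool=0.72, dim=0.79; AND[min(a, b)] → w = 0.72
R3 (z=81.0): warm=0.73, moderate=0.35; AND[min(a, b)] → w = 0.35
Weighted average = (0.41·82.9 + 0.72·51.6 + 0.35·81.0) / (0.41 + 0.72 + 0.35)
  = 99.4910 / 1.4800 = 67.224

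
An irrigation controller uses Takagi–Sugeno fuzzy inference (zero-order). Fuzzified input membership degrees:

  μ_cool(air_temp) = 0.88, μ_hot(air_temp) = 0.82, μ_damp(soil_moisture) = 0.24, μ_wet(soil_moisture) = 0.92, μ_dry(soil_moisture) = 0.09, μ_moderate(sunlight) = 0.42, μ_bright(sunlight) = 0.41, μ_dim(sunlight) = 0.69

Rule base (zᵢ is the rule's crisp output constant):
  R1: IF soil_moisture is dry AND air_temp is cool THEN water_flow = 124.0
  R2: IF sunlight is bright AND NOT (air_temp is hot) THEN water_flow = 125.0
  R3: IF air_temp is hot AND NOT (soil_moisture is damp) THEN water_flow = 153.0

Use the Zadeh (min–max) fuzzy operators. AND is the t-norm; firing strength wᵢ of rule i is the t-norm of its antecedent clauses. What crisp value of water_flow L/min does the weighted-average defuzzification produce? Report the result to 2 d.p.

R1 (z=124.0): dry=0.09, cool=0.88; AND[min(a, b)] → w = 0.09
R2 (z=125.0): bright=0.41, ¬hot=1−0.82=0.18; AND[min(a, b)] → w = 0.18
R3 (z=153.0): hot=0.82, ¬damp=1−0.24=0.76; AND[min(a, b)] → w = 0.76
Weighted average = (0.09·124.0 + 0.18·125.0 + 0.76·153.0) / (0.09 + 0.18 + 0.76)
  = 149.9400 / 1.0300 = 145.57

145.57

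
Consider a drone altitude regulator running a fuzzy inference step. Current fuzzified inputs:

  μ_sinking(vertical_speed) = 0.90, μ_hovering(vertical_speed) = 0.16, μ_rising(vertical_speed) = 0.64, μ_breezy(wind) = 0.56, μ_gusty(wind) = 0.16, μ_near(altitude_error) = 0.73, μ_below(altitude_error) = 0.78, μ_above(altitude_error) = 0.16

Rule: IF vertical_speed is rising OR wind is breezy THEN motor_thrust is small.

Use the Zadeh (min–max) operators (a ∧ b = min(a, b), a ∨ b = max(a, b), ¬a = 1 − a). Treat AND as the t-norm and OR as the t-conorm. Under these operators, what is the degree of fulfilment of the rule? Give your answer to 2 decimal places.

0.64

firing strength: rising=0.64, breezy=0.56; OR[max(a, b)] → w = 0.64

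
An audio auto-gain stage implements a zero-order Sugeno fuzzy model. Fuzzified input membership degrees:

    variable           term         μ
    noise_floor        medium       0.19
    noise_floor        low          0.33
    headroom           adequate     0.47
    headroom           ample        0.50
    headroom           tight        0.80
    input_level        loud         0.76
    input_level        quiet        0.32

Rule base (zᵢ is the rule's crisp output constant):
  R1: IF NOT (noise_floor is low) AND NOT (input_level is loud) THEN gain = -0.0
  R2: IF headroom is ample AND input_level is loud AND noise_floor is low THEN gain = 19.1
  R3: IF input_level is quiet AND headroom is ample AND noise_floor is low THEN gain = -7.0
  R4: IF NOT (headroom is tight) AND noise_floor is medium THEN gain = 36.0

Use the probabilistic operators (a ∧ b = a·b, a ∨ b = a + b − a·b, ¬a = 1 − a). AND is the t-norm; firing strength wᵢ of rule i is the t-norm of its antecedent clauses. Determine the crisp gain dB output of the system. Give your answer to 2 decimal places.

R1 (z=-0.0): ¬low=1−0.33=0.67, ¬loud=1−0.76=0.24; AND[a·b] → w = 0.1608
R2 (z=19.1): ample=0.50, loud=0.76, low=0.33; AND[a·b] → w = 0.1254
R3 (z=-7.0): quiet=0.32, ample=0.50, low=0.33; AND[a·b] → w = 0.0528
R4 (z=36.0): ¬tight=1−0.80=0.20, medium=0.19; AND[a·b] → w = 0.0380
Weighted average = (0.1608·-0.0 + 0.1254·19.1 + 0.0528·-7.0 + 0.0380·36.0) / (0.1608 + 0.1254 + 0.0528 + 0.0380)
  = 3.3935 / 0.3770 = 9.00

9.00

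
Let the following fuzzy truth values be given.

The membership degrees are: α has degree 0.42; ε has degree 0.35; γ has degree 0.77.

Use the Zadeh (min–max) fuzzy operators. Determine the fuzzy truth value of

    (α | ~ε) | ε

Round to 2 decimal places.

~ε = 1 − 0.35 = 0.65
α | ~ε = max(a, b) on (0.42, 0.65) = 0.65
(α | ~ε) | ε = max(a, b) on (0.65, 0.35) = 0.65

0.65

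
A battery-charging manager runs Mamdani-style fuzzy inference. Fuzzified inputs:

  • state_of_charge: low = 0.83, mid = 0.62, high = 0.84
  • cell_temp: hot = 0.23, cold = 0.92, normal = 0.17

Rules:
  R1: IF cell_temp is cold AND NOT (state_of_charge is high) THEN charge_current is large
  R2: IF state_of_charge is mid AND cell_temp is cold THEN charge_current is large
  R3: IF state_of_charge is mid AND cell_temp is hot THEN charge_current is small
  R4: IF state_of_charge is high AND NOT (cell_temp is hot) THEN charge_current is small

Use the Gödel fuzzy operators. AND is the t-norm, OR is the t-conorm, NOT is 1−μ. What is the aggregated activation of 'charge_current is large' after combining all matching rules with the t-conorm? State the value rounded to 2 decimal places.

R1: cold=0.92, ¬high=1−0.84=0.16; AND[min(a, b)] → w = 0.16
R2: mid=0.62, cold=0.92; AND[min(a, b)] → w = 0.62
R3: mid=0.62, hot=0.23; AND[min(a, b)] → w = 0.23
R4: high=0.84, ¬hot=1−0.23=0.77; AND[min(a, b)] → w = 0.77
Rules with consequent 'large': {R1, R2} → strengths 0.16, 0.62
Aggregate via t-conorm [max(a, b)]: 0.62

0.62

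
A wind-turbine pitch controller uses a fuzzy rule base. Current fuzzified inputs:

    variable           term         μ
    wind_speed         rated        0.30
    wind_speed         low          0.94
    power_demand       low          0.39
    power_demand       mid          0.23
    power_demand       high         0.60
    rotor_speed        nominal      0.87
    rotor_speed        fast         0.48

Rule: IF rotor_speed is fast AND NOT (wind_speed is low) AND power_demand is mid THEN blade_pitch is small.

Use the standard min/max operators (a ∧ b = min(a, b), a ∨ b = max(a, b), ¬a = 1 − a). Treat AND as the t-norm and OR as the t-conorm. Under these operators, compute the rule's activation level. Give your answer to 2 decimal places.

0.06

firing strength: fast=0.48, ¬low=1−0.94=0.06, mid=0.23; AND[min(a, b)] → w = 0.06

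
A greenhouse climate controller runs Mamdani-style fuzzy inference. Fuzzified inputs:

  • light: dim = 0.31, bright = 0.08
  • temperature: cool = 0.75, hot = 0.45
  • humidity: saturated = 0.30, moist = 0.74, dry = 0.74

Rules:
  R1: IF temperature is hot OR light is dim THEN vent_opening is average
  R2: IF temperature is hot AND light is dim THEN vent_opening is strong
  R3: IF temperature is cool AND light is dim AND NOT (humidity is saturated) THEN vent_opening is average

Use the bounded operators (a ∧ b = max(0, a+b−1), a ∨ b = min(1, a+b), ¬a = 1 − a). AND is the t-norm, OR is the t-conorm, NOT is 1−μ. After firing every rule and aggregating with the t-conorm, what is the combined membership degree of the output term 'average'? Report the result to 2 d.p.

0.76

R1: hot=0.45, dim=0.31; OR[min(1, a+b)] → w = 0.76
R2: hot=0.45, dim=0.31; AND[max(0, a+b−1)] → w = 0.00
R3: cool=0.75, dim=0.31, ¬saturated=1−0.30=0.70; AND[max(0, a+b−1)] → w = 0.00
Rules with consequent 'average': {R1, R3} → strengths 0.76, 0.00
Aggregate via t-conorm [min(1, a+b)]: 0.76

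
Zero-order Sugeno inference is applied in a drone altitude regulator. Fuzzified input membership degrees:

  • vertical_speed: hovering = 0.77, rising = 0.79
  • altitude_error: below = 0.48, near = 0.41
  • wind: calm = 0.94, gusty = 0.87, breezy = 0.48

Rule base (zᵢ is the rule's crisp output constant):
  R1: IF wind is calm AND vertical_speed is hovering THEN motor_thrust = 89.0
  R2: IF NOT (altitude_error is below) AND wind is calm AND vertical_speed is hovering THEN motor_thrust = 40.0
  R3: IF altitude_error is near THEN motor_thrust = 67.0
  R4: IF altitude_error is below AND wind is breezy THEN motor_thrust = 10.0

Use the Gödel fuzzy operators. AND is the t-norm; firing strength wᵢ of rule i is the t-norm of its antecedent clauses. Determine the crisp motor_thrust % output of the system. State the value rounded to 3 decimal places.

R1 (z=89.0): calm=0.94, hovering=0.77; AND[min(a, b)] → w = 0.77
R2 (z=40.0): ¬below=1−0.48=0.52, calm=0.94, hovering=0.77; AND[min(a, b)] → w = 0.52
R3 (z=67.0): near=0.41 → w = 0.41
R4 (z=10.0): below=0.48, breezy=0.48; AND[min(a, b)] → w = 0.48
Weighted average = (0.77·89.0 + 0.52·40.0 + 0.41·67.0 + 0.48·10.0) / (0.77 + 0.52 + 0.41 + 0.48)
  = 121.6000 / 2.1800 = 55.780

55.780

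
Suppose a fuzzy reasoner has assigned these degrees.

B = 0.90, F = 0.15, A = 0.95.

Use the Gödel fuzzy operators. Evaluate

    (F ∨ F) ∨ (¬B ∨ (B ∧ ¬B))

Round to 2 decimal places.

F ∨ F = max(a, b) on (0.15, 0.15) = 0.15
¬B = 1 − 0.90 = 0.10
¬B = 1 − 0.90 = 0.10
B ∧ ¬B = min(a, b) on (0.90, 0.10) = 0.10
¬B ∨ (B ∧ ¬B) = max(a, b) on (0.10, 0.10) = 0.10
(F ∨ F) ∨ (¬B ∨ (B ∧ ¬B)) = max(a, b) on (0.15, 0.10) = 0.15

0.15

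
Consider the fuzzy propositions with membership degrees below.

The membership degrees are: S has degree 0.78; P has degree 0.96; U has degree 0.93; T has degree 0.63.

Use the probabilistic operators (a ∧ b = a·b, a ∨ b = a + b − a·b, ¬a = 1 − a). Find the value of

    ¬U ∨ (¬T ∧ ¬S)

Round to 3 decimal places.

¬U = 1 − 0.9300 = 0.0700
¬T = 1 − 0.6300 = 0.3700
¬S = 1 − 0.7800 = 0.2200
¬T ∧ ¬S = a·b on (0.3700, 0.2200) = 0.0814
¬U ∨ (¬T ∧ ¬S) = a + b − a·b on (0.0700, 0.0814) = 0.1457

0.146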